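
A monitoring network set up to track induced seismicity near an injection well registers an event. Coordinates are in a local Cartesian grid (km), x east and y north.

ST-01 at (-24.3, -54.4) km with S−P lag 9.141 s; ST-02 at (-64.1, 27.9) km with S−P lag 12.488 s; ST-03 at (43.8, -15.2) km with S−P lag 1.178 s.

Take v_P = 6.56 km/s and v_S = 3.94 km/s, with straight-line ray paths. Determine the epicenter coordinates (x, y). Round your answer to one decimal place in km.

(53.5, -8.8)

Distance from S−P lag: d = Δt · v_P v_S / (v_P − v_S) = Δt · (6.56·3.94)/(6.56−3.94) ≈ 9.8650·Δt.
So d_ST-01 = 90.18, d_ST-02 = 123.19, d_ST-03 = 11.62 km.
Circle about each station: (x + 24.3)² + (y + 54.4)² = 90.18²; (x + 64.1)² + (y − 27.9)² = 123.19²; (x − 43.8)² + (y + 15.2)² = 11.62².
Subtracting the ST-01 equation from the ST-02 and ST-03 equations removes the quadratic terms:
-79.6 x + 164.6 y = -5705.97
136.2 x + 78.4 y = 6597.04
Solving the 2×2 system: x ≈ 53.5, y ≈ -8.8 km.
Check against ST-01 (with the unrounded x, y): √((x + 24.3)²+(y + 54.4)²) = 90.18 ≈ 90.18 km. ✓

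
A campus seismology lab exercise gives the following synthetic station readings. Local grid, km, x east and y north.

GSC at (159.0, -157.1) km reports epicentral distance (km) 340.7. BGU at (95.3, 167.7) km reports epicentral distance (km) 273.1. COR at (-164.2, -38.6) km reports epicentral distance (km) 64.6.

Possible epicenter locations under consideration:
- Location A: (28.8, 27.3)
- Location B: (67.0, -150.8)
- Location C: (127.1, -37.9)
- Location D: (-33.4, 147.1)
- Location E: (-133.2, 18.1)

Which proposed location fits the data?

Location E

For each candidate, compare |candidate − station| to the reported distance:
Location A: residuals GSC 115.0, BGU 117.7, COR 139.3 → max 139.3 km
Location B: residuals GSC 248.5, BGU 46.7, COR 192.4 → max 248.5 km
Location C: residuals GSC 217.3, BGU 65.1, COR 226.7 → max 226.7 km
Location D: residuals GSC 19.2, BGU 142.8, COR 162.5 → max 162.5 km
Location E: residuals GSC 0.0, BGU 0.0, COR 0.0 → max 0.0 km
Only Location E has all residuals ≈ 0.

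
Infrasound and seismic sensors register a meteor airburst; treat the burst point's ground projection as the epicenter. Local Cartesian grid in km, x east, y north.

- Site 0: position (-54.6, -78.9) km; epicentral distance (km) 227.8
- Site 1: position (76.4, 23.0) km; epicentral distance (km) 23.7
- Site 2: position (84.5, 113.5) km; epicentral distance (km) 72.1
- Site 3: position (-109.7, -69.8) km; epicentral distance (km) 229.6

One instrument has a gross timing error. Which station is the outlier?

Site 0

Solve using three stations at a time. Using Site 1, Site 2, Site 3 (subtract circle equations pairwise → linear system) gives (x, y) ≈ (91.0, 41.7).
Distances from that point to each station vs reported:
  Site 0: calculated 189.1 vs reported 227.8 → residual 38.7 km
  Site 1: calculated 23.7 vs reported 23.7 → residual 0.0 km
  Site 2: calculated 72.1 vs reported 72.1 → residual 0.0 km
  Site 3: calculated 229.6 vs reported 229.6 → residual 0.0 km
Site 1, Site 2, Site 3 are mutually consistent (residuals ≈ 0); Site 0 is off by 38.7 km.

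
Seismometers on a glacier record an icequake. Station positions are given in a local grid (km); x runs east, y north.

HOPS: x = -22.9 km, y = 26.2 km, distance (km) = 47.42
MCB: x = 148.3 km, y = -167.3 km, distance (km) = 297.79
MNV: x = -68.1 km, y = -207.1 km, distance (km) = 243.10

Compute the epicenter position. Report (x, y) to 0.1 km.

Circle about each station: (x + 22.9)² + (y − 26.2)² = 47.42²; (x − 148.3)² + (y + 167.3)² = 297.79²; (x + 68.1)² + (y + 207.1)² = 243.10².
Subtracting the HOPS equation from the MCB and MNV equations removes the quadratic terms:
342.4 x − 387.0 y = -37658.90
-90.4 x − 466.6 y = -10531.78
Solving the 2×2 system: x ≈ -69.3, y ≈ 36.0 km.

x ≈ -69.3 km, y ≈ 36.0 km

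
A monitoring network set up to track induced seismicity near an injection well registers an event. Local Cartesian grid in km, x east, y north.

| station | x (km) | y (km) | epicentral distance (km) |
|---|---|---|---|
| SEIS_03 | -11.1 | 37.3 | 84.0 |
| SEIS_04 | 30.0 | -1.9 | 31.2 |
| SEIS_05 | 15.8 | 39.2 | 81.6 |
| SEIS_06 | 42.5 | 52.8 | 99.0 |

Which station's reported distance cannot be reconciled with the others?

SEIS_04

Solve using three stations at a time. Using SEIS_03, SEIS_05, SEIS_06 (subtract circle equations pairwise → linear system) gives (x, y) ≈ (15.5, -42.6).
Distances from that point to each station vs reported:
  SEIS_03: calculated 84.2 vs reported 84.0 → residual 0.2 km
  SEIS_04: calculated 43.3 vs reported 31.2 → residual 12.1 km
  SEIS_05: calculated 81.8 vs reported 81.6 → residual 0.2 km
  SEIS_06: calculated 99.2 vs reported 99.0 → residual 0.2 km
SEIS_03, SEIS_05, SEIS_06 are mutually consistent (residuals ≈ 0); SEIS_04 is off by 12.1 km.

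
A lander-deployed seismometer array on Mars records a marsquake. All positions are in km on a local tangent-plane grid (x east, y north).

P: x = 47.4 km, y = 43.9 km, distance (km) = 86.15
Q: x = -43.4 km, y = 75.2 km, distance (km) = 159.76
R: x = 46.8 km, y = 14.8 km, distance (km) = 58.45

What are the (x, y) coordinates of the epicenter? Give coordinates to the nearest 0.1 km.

x ≈ 67.4 km, y ≈ -39.9 km

Circle about each station: (x − 47.4)² + (y − 43.9)² = 86.15²; (x + 43.4)² + (y − 75.2)² = 159.76²; (x − 46.8)² + (y − 14.8)² = 58.45².
Subtracting the P equation from the Q and R equations removes the quadratic terms:
-181.6 x + 62.6 y = -14736.81
-1.2 x − 58.2 y = 2240.73
Solving the 2×2 system: x ≈ 67.4, y ≈ -39.9 km.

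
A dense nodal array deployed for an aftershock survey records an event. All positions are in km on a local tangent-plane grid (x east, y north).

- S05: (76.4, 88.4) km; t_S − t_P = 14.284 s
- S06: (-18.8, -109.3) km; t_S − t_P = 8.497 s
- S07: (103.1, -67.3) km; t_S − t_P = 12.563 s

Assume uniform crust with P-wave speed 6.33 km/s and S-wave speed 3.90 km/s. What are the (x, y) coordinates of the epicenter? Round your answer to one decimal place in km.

(-16.6, -23.0)

Distance from S−P lag: d = Δt · v_P v_S / (v_P − v_S) = Δt · (6.33·3.90)/(6.33−3.90) ≈ 10.1593·Δt.
So d_S05 = 145.11, d_S06 = 86.32, d_S07 = 127.63 km.
Circle about each station: (x − 76.4)² + (y − 88.4)² = 145.11²; (x + 18.8)² + (y + 109.3)² = 86.32²; (x − 103.1)² + (y + 67.3)² = 127.63².
Subtracting the S05 equation from the S06 and S07 equations removes the quadratic terms:
-190.4 x − 395.4 y = 12254.18
53.4 x − 311.4 y = 6274.88
Solving the 2×2 system: x ≈ -16.6, y ≈ -23.0 km.
Check against S05 (with the unrounded x, y): √((x − 76.4)²+(y − 88.4)²) = 145.12 ≈ 145.11 km. ✓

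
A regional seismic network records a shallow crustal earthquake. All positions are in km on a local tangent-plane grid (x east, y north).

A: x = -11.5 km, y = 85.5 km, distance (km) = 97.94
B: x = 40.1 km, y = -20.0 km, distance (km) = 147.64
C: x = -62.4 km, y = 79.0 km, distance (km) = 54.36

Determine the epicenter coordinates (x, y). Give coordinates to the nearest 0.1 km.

(-96.3, 36.5)

Circle about each station: (x + 11.5)² + (y − 85.5)² = 97.94²; (x − 40.1)² + (y + 20.0)² = 147.64²; (x + 62.4)² + (y − 79.0)² = 54.36².
Subtracting the A equation from the B and C equations removes the quadratic terms:
103.2 x − 211.0 y = -17639.82
-101.8 x − 13.0 y = 9329.49
Solving the 2×2 system: x ≈ -96.3, y ≈ 36.5 km.
Check against A (with the unrounded x, y): √((x + 11.5)²+(y − 85.5)²) = 97.95 ≈ 97.94 km. ✓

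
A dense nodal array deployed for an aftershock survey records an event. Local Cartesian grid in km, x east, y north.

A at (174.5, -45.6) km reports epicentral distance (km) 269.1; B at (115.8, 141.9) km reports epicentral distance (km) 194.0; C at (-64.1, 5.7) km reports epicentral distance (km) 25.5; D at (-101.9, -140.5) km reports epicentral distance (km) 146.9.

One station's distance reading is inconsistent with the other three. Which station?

Solve using three stations at a time. Using A, C, D (subtract circle equations pairwise → linear system) gives (x, y) ≈ (-89.6, 5.9).
Distances from that point to each station vs reported:
  A: calculated 269.1 vs reported 269.1 → residual 0.0 km
  B: calculated 246.4 vs reported 194.0 → residual 52.4 km
  C: calculated 25.5 vs reported 25.5 → residual 0.0 km
  D: calculated 146.9 vs reported 146.9 → residual 0.0 km
A, C, D are mutually consistent (residuals ≈ 0); B is off by 52.4 km.

B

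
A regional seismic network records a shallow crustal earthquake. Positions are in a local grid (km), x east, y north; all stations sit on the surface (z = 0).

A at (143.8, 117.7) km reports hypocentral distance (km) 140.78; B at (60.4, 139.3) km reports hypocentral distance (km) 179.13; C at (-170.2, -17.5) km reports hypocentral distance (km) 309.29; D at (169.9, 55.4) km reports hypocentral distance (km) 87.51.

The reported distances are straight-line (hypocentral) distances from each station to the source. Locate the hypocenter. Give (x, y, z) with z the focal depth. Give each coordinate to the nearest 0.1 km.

(137.4, -19.2, 32.2)

Each station gives a sphere (x−x_i)² + (y−y_i)² + z² = d_i² (stations at z=0).
Subtracting the A sphere from B and C: z² cancels, leaving linear equations in x and y:
-166.8 x + 43.2 y = -23747.63
-628.0 x − 270.4 y = -81098.74
Solving: x ≈ 137.401, y ≈ -19.191 km (keep extra digits for the depth step; rounded: 137.4, -19.2).
Then from the A sphere: z² = 140.78² − (x − 143.8)² − (y − 117.7)² with x = 137.401, y = -19.191, so z ≈ 32.232 ≈ 32.2 km.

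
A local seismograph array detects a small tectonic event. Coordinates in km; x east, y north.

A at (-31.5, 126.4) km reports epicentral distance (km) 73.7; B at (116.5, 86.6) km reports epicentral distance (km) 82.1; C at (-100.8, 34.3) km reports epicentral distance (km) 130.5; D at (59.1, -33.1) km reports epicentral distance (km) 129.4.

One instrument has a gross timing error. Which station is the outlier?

Solve using three stations at a time. Using A, B, D (subtract circle equations pairwise → linear system) gives (x, y) ≈ (34.7, 94.0).
Distances from that point to each station vs reported:
  A: calculated 73.7 vs reported 73.7 → residual 0.0 km
  B: calculated 82.1 vs reported 82.1 → residual 0.0 km
  C: calculated 148.1 vs reported 130.5 → residual 17.6 km
  D: calculated 129.4 vs reported 129.4 → residual 0.0 km
A, B, D are mutually consistent (residuals ≈ 0); C is off by 17.6 km.

C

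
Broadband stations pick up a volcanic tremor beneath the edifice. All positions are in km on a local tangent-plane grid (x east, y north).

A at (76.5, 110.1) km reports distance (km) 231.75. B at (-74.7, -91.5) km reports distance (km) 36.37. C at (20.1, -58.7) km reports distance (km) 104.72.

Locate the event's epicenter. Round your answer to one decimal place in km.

x ≈ -84.6 km, y ≈ -56.5 km

Circle about each station: (x − 76.5)² + (y − 110.1)² = 231.75²; (x + 74.7)² + (y + 91.5)² = 36.37²; (x − 20.1)² + (y + 58.7)² = 104.72².
Subtracting the A equation from the B and C equations removes the quadratic terms:
-302.4 x − 403.2 y = 48363.37
-112.8 x − 337.6 y = 28617.22
Solving the 2×2 system: x ≈ -84.6, y ≈ -56.5 km.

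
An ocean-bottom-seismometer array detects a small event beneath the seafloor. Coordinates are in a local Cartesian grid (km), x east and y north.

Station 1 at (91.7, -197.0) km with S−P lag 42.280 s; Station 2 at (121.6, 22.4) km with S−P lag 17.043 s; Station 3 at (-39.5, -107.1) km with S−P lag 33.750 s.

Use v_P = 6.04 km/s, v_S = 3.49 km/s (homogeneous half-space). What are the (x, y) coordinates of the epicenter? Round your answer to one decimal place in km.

Distance from S−P lag: d = Δt · v_P v_S / (v_P − v_S) = Δt · (6.04·3.49)/(6.04−3.49) ≈ 8.2665·Δt.
So d_Station 1 = 349.51, d_Station 2 = 140.89, d_Station 3 = 278.99 km.
Circle about each station: (x − 91.7)² + (y + 197.0)² = 349.51²; (x − 121.6)² + (y − 22.4)² = 140.89²; (x + 39.5)² + (y + 107.1)² = 278.99².
Subtracting the Station 1 equation from the Station 2 and Station 3 equations removes the quadratic terms:
59.8 x + 438.8 y = 70377.68
-262.4 x + 179.8 y = 10134.59
Solving the 2×2 system: x ≈ 65.2, y ≈ 151.5 km.

65.2 km east, 151.5 km north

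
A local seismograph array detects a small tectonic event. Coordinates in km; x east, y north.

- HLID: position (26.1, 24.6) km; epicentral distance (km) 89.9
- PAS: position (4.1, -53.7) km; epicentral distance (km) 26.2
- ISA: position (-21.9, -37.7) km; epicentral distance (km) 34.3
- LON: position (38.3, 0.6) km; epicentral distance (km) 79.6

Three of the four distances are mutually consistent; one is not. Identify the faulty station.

ISA

Solve using three stations at a time. Using HLID, PAS, LON (subtract circle equations pairwise → linear system) gives (x, y) ≈ (-22.0, -51.3).
Distances from that point to each station vs reported:
  HLID: calculated 89.9 vs reported 89.9 → residual 0.0 km
  PAS: calculated 26.2 vs reported 26.2 → residual 0.0 km
  ISA: calculated 13.6 vs reported 34.3 → residual 20.7 km
  LON: calculated 79.6 vs reported 79.6 → residual 0.0 km
HLID, PAS, LON are mutually consistent (residuals ≈ 0); ISA is off by 20.7 km.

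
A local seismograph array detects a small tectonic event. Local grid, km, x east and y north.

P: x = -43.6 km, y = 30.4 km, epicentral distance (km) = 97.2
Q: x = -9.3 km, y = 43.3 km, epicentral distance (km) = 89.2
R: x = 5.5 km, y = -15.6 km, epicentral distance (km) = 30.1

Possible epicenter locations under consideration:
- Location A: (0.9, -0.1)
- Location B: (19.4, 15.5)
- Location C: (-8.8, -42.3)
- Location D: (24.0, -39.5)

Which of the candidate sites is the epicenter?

Location D

For each candidate, compare |candidate − station| to the reported distance:
Location A: residuals P 43.3, Q 44.6, R 13.9 → max 44.6 km
Location B: residuals P 32.5, Q 49.2, R 4.0 → max 49.2 km
Location C: residuals P 16.6, Q 3.6, R 0.2 → max 16.6 km
Location D: residuals P 0.0, Q 0.0, R 0.1 → max 0.1 km
Only Location D has all residuals ≈ 0.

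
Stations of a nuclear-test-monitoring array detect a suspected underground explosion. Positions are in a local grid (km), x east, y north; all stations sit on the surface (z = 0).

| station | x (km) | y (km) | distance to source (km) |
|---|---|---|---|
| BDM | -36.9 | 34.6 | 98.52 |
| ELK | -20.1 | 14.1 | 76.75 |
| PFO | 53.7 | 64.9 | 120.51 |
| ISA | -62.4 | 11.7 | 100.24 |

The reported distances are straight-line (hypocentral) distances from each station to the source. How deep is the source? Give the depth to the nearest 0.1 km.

z ≈ 48.7 km

Each station gives a sphere (x−x_i)² + (y−y_i)² + z² = d_i² (stations at z=0).
Subtracting the BDM sphere from ELK and PFO: z² cancels, leaving linear equations in x and y:
33.6 x − 41.0 y = 1859.68
181.2 x + 60.6 y = -279.54
Solving: x ≈ 10.695, y ≈ -36.593 km (keep extra digits for the depth step; rounded: 10.7, -36.6).
Then from the BDM sphere: z² = 98.52² − (x + 36.9)² − (y − 34.6)² with x = 10.695, y = -36.593, so z ≈ 48.708 ≈ 48.7 km.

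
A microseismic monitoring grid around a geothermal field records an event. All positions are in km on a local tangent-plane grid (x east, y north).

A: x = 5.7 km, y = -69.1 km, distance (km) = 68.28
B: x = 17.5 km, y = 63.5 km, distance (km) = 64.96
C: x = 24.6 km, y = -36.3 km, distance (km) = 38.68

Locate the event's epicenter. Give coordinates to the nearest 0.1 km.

(9.0, -0.9)

Circle about each station: (x − 5.7)² + (y + 69.1)² = 68.28²; (x − 17.5)² + (y − 63.5)² = 64.96²; (x − 24.6)² + (y + 36.3)² = 38.68².
Subtracting the A equation from the B and C equations removes the quadratic terms:
23.6 x + 265.2 y = -26.44
37.8 x + 65.6 y = 281.57
Solving the 2×2 system: x ≈ 9.0, y ≈ -0.9 km.
Check against A (with the unrounded x, y): √((x − 5.7)²+(y + 69.1)²) = 68.28 ≈ 68.28 km. ✓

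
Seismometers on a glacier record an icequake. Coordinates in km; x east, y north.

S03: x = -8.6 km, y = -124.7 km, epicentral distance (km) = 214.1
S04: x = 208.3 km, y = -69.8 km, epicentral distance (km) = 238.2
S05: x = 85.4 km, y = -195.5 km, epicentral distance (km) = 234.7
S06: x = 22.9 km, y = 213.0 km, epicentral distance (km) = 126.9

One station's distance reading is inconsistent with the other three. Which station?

S05

Solve using three stations at a time. Using S03, S04, S06 (subtract circle equations pairwise → linear system) gives (x, y) ≈ (28.3, 86.2).
Distances from that point to each station vs reported:
  S03: calculated 214.1 vs reported 214.1 → residual 0.0 km
  S04: calculated 238.2 vs reported 238.2 → residual 0.0 km
  S05: calculated 287.4 vs reported 234.7 → residual 52.7 km
  S06: calculated 126.9 vs reported 126.9 → residual 0.0 km
S03, S04, S06 are mutually consistent (residuals ≈ 0); S05 is off by 52.7 km.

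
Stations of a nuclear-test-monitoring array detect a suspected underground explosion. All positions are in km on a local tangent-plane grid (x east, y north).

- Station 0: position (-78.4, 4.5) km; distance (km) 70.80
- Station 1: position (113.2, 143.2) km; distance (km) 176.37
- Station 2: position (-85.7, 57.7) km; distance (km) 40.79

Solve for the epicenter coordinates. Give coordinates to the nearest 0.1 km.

Circle about each station: (x + 78.4)² + (y − 4.5)² = 70.80²; (x − 113.2)² + (y − 143.2)² = 176.37²; (x + 85.7)² + (y − 57.7)² = 40.79².
Subtracting pairs of circle equations eliminates x²+y² and gives linear equations (the radical axes):
383.2 x + 277.4 y = 1059.93
-14.6 x + 106.4 y = 7855.79
Solving the 2×2 system: x ≈ -46.1, y ≈ 67.5 km.

-46.1 km east, 67.5 km north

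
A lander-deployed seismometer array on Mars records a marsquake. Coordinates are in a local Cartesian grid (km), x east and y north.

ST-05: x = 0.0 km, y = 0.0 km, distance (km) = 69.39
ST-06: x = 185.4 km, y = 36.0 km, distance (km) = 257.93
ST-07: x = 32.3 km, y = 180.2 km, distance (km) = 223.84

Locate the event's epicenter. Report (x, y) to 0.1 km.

-66.2 km east, -20.8 km north

Circle about each station: x² + y² = 69.39²; (x − 185.4)² + (y − 36.0)² = 257.93²; (x − 32.3)² + (y − 180.2)² = 223.84².
Subtracting the ST-05 equation from the ST-06 and ST-07 equations removes the quadratic terms:
370.8 x + 72.0 y = -26043.75
64.6 x + 360.4 y = -11774.04
Solving the 2×2 system: x ≈ -66.2, y ≈ -20.8 km.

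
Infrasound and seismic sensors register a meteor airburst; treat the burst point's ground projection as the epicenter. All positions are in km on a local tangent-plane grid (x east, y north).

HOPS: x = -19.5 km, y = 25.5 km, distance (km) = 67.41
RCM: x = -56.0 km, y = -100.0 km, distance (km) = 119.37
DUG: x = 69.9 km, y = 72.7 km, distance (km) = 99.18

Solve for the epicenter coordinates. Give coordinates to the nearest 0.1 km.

31.4 km east, -18.7 km north

Circle about each station: (x + 19.5)² + (y − 25.5)² = 67.41²; (x + 56.0)² + (y + 100.0)² = 119.37²; (x − 69.9)² + (y − 72.7)² = 99.18².
Subtracting the HOPS equation from the RCM and DUG equations removes the quadratic terms:
-73.0 x − 251.0 y = 2400.41
178.8 x + 94.4 y = 3848.24
Solving the 2×2 system: x ≈ 31.4, y ≈ -18.7 km.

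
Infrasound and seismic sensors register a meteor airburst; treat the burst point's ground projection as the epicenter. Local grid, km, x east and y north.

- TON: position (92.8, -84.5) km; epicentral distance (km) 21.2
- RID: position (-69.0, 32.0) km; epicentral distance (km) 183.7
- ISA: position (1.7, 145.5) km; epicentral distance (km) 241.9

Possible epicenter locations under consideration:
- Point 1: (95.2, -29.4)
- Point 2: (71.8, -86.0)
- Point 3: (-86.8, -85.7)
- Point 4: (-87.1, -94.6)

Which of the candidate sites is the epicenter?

For each candidate, compare |candidate − station| to the reported distance:
Point 1: residuals TON 34.0, RID 8.4, ISA 43.6 → max 43.6 km
Point 2: residuals TON 0.1, RID 0.0, ISA 0.0 → max 0.1 km
Point 3: residuals TON 158.4, RID 64.7, ISA 5.7 → max 158.4 km
Point 4: residuals TON 159.0, RID 55.8, ISA 14.1 → max 159.0 km
Only Point 2 has all residuals ≈ 0.

Point 2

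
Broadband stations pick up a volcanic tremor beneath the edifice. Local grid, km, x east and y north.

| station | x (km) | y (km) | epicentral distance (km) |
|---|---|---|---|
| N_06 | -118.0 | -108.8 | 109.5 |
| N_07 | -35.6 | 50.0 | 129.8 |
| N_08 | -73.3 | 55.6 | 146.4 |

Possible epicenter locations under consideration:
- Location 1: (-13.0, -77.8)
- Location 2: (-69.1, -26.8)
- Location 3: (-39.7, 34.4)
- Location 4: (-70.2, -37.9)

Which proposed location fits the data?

For each candidate, compare |candidate − station| to the reported distance:
Location 1: residuals N_06 0.0, N_07 0.0, N_08 0.0 → max 0.0 km
Location 2: residuals N_06 14.0, N_07 46.0, N_08 63.9 → max 63.9 km
Location 3: residuals N_06 53.7, N_07 113.7, N_08 106.7 → max 113.7 km
Location 4: residuals N_06 24.0, N_07 35.3, N_08 52.8 → max 52.8 km
Only Location 1 has all residuals ≈ 0.

Location 1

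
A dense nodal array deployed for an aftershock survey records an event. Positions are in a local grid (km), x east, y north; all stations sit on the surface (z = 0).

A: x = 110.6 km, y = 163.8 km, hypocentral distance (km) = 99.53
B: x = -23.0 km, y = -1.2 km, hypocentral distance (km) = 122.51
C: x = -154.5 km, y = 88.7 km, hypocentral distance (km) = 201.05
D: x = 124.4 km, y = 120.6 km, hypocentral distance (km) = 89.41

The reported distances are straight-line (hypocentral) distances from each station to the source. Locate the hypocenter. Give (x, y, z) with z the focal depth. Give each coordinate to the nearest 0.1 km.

Each station gives a sphere (x−x_i)² + (y−y_i)² + z² = d_i² (stations at z=0).
Subtracting the A sphere from B and C: z² cancels, leaving linear equations in x and y:
-267.2 x − 330.0 y = -43634.84
-530.2 x − 150.2 y = -37839.74
Solving: x ≈ 44.004, y ≈ 96.597 km (keep extra digits for the depth step; rounded: 44.0, 96.6).
Then from the A sphere: z² = 99.53² − (x − 110.6)² − (y − 163.8)² with x = 44.004, y = 96.597, so z ≈ 30.902 ≈ 30.9 km.
Check against D (with the unrounded solution): distance 89.41 ≈ 89.41 km. ✓

(44.0, 96.6, 30.9)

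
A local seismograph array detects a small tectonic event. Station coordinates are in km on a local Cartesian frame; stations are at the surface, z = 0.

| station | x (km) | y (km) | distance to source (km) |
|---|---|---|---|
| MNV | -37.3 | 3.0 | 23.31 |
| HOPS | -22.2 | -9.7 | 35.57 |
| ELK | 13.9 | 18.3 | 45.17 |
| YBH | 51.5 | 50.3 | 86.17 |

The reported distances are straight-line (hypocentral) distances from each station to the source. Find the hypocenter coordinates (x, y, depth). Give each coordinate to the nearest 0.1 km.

x ≈ -30.4 km, y ≈ 24.3 km, depth ≈ 6.5 km

Each station gives a sphere (x−x_i)² + (y−y_i)² + z² = d_i² (stations at z=0).
Subtracting the MNV sphere from HOPS and ELK: z² cancels, leaving linear equations in x and y:
30.2 x − 25.4 y = -1535.23
102.4 x + 30.6 y = -2369.16
Solving: x ≈ -30.398, y ≈ 24.300 km (keep extra digits for the depth step; rounded: -30.4, 24.3).
Then from the MNV sphere: z² = 23.31² − (x + 37.3)² − (y − 3.0)² with x = -30.398, y = 24.300, so z ≈ 6.483 ≈ 6.5 km.
Check against YBH (with the unrounded solution): distance 86.17 ≈ 86.17 km. ✓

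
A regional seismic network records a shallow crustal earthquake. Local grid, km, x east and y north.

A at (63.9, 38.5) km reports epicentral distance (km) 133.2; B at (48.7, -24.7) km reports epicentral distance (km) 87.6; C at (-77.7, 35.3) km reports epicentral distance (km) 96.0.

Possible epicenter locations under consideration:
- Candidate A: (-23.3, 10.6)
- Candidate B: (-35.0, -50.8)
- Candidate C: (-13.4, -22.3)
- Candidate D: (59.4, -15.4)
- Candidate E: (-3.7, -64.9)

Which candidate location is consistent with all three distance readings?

Candidate B

For each candidate, compare |candidate − station| to the reported distance:
Candidate A: residuals A 41.6, B 7.4, C 36.3 → max 41.6 km
Candidate B: residuals A 0.1, B 0.1, C 0.1 → max 0.1 km
Candidate C: residuals A 34.9, B 25.5, C 9.7 → max 34.9 km
Candidate D: residuals A 79.1, B 73.4, C 50.2 → max 79.1 km
Candidate E: residuals A 9.7, B 21.6, C 28.6 → max 28.6 km
Only Candidate B has all residuals ≈ 0.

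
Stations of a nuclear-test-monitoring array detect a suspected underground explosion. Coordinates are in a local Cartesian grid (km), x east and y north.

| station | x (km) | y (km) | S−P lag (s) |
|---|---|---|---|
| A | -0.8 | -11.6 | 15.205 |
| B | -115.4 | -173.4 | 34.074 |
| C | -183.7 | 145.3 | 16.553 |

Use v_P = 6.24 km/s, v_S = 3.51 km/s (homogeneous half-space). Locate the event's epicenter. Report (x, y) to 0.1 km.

x ≈ -61.0 km, y ≈ 94.5 km

Distance from S−P lag: d = Δt · v_P v_S / (v_P − v_S) = Δt · (6.24·3.51)/(6.24−3.51) ≈ 8.0229·Δt.
So d_A = 121.99, d_B = 273.37, d_C = 132.80 km.
Circle about each station: (x + 0.8)² + (y + 11.6)² = 121.99²; (x + 115.4)² + (y + 173.4)² = 273.37²; (x + 183.7)² + (y − 145.3)² = 132.80².
Subtracting the A equation from the B and C equations removes the quadratic terms:
-229.2 x − 323.6 y = -16600.08
-365.8 x + 313.8 y = 51968.30
Solving the 2×2 system: x ≈ -61.0, y ≈ 94.5 km.
Check against A (with the unrounded x, y): √((x + 0.8)²+(y + 11.6)²) = 121.99 ≈ 121.99 km. ✓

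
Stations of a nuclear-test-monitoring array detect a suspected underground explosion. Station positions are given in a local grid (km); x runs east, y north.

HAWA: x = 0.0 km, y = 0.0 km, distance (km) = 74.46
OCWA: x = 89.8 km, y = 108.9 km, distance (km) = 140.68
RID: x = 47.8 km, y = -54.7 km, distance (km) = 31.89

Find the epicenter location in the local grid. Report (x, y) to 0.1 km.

Circle about each station: x² + y² = 74.46²; (x − 89.8)² + (y − 108.9)² = 140.68²; (x − 47.8)² + (y + 54.7)² = 31.89².
Subtracting the HAWA equation from the OCWA and RID equations removes the quadratic terms:
179.6 x + 217.8 y = 5676.68
95.6 x − 109.4 y = 9804.25
Solving the 2×2 system: x ≈ 68.1, y ≈ -30.1 km.

(68.1, -30.1)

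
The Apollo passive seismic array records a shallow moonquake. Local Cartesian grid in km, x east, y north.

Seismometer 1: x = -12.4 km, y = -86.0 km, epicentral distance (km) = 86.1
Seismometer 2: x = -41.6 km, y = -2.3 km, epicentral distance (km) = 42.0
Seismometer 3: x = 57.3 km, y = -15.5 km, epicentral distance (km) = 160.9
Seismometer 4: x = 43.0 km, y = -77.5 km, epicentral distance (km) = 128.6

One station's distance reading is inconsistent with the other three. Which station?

Seismometer 3

Solve using three stations at a time. Using Seismometer 1, Seismometer 2, Seismometer 4 (subtract circle equations pairwise → linear system) gives (x, y) ≈ (-75.4, -27.3).
Distances from that point to each station vs reported:
  Seismometer 1: calculated 86.1 vs reported 86.1 → residual 0.0 km
  Seismometer 2: calculated 42.0 vs reported 42.0 → residual 0.0 km
  Seismometer 3: calculated 133.2 vs reported 160.9 → residual 27.7 km
  Seismometer 4: calculated 128.6 vs reported 128.6 → residual 0.0 km
Seismometer 1, Seismometer 2, Seismometer 4 are mutually consistent (residuals ≈ 0); Seismometer 3 is off by 27.7 km.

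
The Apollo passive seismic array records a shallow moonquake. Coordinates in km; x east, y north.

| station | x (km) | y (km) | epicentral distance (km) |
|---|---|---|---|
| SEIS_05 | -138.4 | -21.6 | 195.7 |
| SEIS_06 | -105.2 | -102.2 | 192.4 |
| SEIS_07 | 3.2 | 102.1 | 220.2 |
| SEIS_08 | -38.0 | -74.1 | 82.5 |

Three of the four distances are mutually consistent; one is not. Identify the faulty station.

Solve using three stations at a time. Using SEIS_05, SEIS_07, SEIS_08 (subtract circle equations pairwise → linear system) gives (x, y) ≈ (33.0, -116.1).
Distances from that point to each station vs reported:
  SEIS_05: calculated 195.7 vs reported 195.7 → residual 0.0 km
  SEIS_06: calculated 138.9 vs reported 192.4 → residual 53.5 km
  SEIS_07: calculated 220.2 vs reported 220.2 → residual 0.0 km
  SEIS_08: calculated 82.4 vs reported 82.5 → residual 0.1 km
SEIS_05, SEIS_07, SEIS_08 are mutually consistent (residuals ≈ 0); SEIS_06 is off by 53.5 km.

SEIS_06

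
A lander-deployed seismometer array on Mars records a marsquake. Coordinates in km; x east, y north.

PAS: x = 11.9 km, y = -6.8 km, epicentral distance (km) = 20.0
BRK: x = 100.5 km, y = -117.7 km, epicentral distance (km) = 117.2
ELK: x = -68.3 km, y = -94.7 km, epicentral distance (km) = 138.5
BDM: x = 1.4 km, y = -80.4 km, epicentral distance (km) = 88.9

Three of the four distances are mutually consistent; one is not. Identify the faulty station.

BRK

Solve using three stations at a time. Using PAS, ELK, BDM (subtract circle equations pairwise → linear system) gives (x, y) ≈ (28.6, 4.2).
Distances from that point to each station vs reported:
  PAS: calculated 20.0 vs reported 20.0 → residual 0.0 km
  BRK: calculated 141.5 vs reported 117.2 → residual 24.3 km
  ELK: calculated 138.5 vs reported 138.5 → residual 0.0 km
  BDM: calculated 88.9 vs reported 88.9 → residual 0.0 km
PAS, ELK, BDM are mutually consistent (residuals ≈ 0); BRK is off by 24.3 km.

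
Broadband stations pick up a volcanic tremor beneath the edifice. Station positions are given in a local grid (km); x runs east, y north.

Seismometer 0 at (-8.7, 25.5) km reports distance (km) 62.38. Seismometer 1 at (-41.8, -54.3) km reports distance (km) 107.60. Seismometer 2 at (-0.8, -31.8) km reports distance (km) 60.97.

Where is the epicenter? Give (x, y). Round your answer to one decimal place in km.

x ≈ 49.4 km, y ≈ 2.8 km

Circle about each station: (x + 8.7)² + (y − 25.5)² = 62.38²; (x + 41.8)² + (y + 54.3)² = 107.60²; (x + 0.8)² + (y + 31.8)² = 60.97².
Subtracting pairs of circle equations eliminates x²+y² and gives linear equations (the radical axes):
-66.2 x − 159.6 y = -3716.71
15.8 x − 114.6 y = 459.86
Solving the 2×2 system: x ≈ 49.4, y ≈ 2.8 km.
Check against Seismometer 0 (with the unrounded x, y): √((x + 8.7)²+(y − 25.5)²) = 62.38 ≈ 62.38 km. ✓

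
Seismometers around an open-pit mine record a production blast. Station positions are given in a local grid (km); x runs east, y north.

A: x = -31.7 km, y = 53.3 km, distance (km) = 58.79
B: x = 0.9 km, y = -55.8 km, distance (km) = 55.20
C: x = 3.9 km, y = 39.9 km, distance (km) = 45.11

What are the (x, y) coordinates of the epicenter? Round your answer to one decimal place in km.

Circle about each station: (x + 31.7)² + (y − 53.3)² = 58.79²; (x − 0.9)² + (y + 55.8)² = 55.20²; (x − 3.9)² + (y − 39.9)² = 45.11².
Subtracting the A equation from the B and C equations removes the quadratic terms:
65.2 x − 218.2 y = -322.11
71.2 x − 26.8 y = -817.21
Solving the 2×2 system: x ≈ -12.3, y ≈ -2.2 km.
Check against A (with the unrounded x, y): √((x + 31.7)²+(y − 53.3)²) = 58.79 ≈ 58.79 km. ✓

-12.3 km east, -2.2 km north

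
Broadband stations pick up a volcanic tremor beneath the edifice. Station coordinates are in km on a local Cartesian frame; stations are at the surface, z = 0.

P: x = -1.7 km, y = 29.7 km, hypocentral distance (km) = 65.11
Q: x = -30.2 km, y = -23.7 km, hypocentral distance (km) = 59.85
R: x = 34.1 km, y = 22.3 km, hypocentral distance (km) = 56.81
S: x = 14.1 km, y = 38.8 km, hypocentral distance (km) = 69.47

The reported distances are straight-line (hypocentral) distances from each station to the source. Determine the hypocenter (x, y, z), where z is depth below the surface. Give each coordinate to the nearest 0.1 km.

(20.3, -22.5, 32.1)

Each station gives a sphere (x−x_i)² + (y−y_i)² + z² = d_i² (stations at z=0).
Subtracting the P sphere from Q and R: z² cancels, leaving linear equations in x and y:
-57.0 x − 106.8 y = 1246.04
71.6 x − 14.8 y = 1787.06
Solving: x ≈ 20.307, y ≈ -22.505 km (keep extra digits for the depth step; rounded: 20.3, -22.5).
Then from the P sphere: z² = 65.11² − (x + 1.7)² − (y − 29.7)² with x = 20.307, y = -22.505, so z ≈ 32.088 ≈ 32.1 km.
Check against S (with the unrounded solution): distance 69.47 ≈ 69.47 km. ✓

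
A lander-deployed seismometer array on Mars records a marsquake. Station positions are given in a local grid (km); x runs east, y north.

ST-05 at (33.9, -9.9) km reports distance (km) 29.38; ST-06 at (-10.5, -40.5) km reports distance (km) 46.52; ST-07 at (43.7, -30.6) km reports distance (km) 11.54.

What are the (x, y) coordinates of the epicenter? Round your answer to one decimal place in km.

36.0 km east, -39.2 km north

Circle about each station: (x − 33.9)² + (y + 9.9)² = 29.38²; (x + 10.5)² + (y + 40.5)² = 46.52²; (x − 43.7)² + (y + 30.6)² = 11.54².
Subtracting pairs of circle equations eliminates x²+y² and gives linear equations (the radical axes):
-88.8 x − 61.2 y = -797.65
19.6 x − 41.4 y = 2328.84
Solving the 2×2 system: x ≈ 36.0, y ≈ -39.2 km.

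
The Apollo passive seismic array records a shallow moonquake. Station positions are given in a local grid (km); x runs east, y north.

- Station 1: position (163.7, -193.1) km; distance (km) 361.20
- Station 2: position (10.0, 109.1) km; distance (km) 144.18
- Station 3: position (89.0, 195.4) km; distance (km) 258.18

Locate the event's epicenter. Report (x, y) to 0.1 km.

-114.8 km east, 36.9 km north

Circle about each station: (x − 163.7)² + (y + 193.1)² = 361.20²; (x − 10.0)² + (y − 109.1)² = 144.18²; (x − 89.0)² + (y − 195.4)² = 258.18².
Subtracting the Station 1 equation from the Station 2 and Station 3 equations removes the quadratic terms:
-307.4 x + 604.4 y = 57595.08
-149.4 x + 777.0 y = 45825.39
Solving the 2×2 system: x ≈ -114.8, y ≈ 36.9 km.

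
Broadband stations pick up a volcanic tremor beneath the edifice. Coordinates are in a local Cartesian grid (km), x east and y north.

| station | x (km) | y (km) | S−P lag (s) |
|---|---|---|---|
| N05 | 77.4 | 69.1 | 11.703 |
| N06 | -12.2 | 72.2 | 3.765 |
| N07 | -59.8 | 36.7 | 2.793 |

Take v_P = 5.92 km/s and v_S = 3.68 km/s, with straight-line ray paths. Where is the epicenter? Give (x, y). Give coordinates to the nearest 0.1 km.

(-33.2, 42.2)

Distance from S−P lag: d = Δt · v_P v_S / (v_P − v_S) = Δt · (5.92·3.68)/(5.92−3.68) ≈ 9.7257·Δt.
So d_N05 = 113.82, d_N06 = 36.62, d_N07 = 27.16 km.
Circle about each station: (x − 77.4)² + (y − 69.1)² = 113.82²; (x + 12.2)² + (y − 72.2)² = 36.62²; (x + 59.8)² + (y − 36.7)² = 27.16².
Subtracting the N05 equation from the N06 and N07 equations removes the quadratic terms:
-179.2 x + 6.2 y = 6210.08
-274.4 x − 64.8 y = 6374.69
Solving the 2×2 system: x ≈ -33.2, y ≈ 42.2 km.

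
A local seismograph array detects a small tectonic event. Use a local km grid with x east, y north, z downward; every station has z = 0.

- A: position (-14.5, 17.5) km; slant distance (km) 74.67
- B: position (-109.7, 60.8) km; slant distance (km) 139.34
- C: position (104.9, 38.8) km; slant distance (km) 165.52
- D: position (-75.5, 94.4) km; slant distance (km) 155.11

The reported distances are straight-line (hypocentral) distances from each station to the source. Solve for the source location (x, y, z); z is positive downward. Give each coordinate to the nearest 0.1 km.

(-31.6, -53.6, 15.1)

Each station gives a sphere (x−x_i)² + (y−y_i)² + z² = d_i² (stations at z=0).
Subtracting the A sphere from B and C: z² cancels, leaving linear equations in x and y:
-190.4 x + 86.6 y = 1374.20
238.8 x + 42.6 y = -9828.31
Solving: x ≈ -31.596, y ≈ -53.598 km (keep extra digits for the depth step; rounded: -31.6, -53.6).
Then from the A sphere: z² = 74.67² − (x + 14.5)² − (y − 17.5)² with x = -31.596, y = -53.598, so z ≈ 15.113 ≈ 15.1 km.
Check against D (with the unrounded solution): distance 155.11 ≈ 155.11 km. ✓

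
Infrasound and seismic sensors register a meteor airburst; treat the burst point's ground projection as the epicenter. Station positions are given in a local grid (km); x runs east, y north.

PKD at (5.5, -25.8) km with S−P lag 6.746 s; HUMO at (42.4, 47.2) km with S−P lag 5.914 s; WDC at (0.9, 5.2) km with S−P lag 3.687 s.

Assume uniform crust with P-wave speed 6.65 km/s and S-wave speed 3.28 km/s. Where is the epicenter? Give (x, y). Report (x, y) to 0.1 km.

x ≈ 23.0 km, y ≈ 14.2 km

Distance from S−P lag: d = Δt · v_P v_S / (v_P − v_S) = Δt · (6.65·3.28)/(6.65−3.28) ≈ 6.4724·Δt.
So d_PKD = 43.66, d_HUMO = 38.28, d_WDC = 23.86 km.
Circle about each station: (x − 5.5)² + (y + 25.8)² = 43.66²; (x − 42.4)² + (y − 47.2)² = 38.28²; (x − 0.9)² + (y − 5.2)² = 23.86².
Subtracting the PKD equation from the HUMO and WDC equations removes the quadratic terms:
73.8 x + 146.0 y = 3770.55
-9.2 x + 62.0 y = 668.86
Solving the 2×2 system: x ≈ 23.0, y ≈ 14.2 km.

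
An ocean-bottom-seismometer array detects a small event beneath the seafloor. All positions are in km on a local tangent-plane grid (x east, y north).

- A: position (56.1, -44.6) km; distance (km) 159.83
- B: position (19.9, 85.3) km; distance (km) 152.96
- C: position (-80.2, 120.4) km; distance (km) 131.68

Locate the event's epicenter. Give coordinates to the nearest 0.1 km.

x ≈ -99.9 km, y ≈ -9.8 km

Circle about each station: (x − 56.1)² + (y + 44.6)² = 159.83²; (x − 19.9)² + (y − 85.3)² = 152.96²; (x + 80.2)² + (y − 120.4)² = 131.68².
Subtracting pairs of circle equations eliminates x²+y² and gives linear equations (the radical axes):
-72.4 x + 259.8 y = 4684.60
-272.6 x + 330.0 y = 23997.84
Solving the 2×2 system: x ≈ -99.9, y ≈ -9.8 km.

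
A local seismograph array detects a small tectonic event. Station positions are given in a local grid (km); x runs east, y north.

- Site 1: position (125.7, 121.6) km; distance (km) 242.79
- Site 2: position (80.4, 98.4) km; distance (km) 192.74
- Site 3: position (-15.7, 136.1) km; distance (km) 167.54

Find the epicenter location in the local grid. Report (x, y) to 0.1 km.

(-69.7, -22.5)

Circle about each station: (x − 125.7)² + (y − 121.6)² = 242.79²; (x − 80.4)² + (y − 98.4)² = 192.74²; (x + 15.7)² + (y − 136.1)² = 167.54².
Subtracting pairs of circle equations eliminates x²+y² and gives linear equations (the radical axes):
-90.6 x − 46.4 y = 7357.95
-282.8 x + 29.0 y = 19059.98
Solving the 2×2 system: x ≈ -69.7, y ≈ -22.5 km.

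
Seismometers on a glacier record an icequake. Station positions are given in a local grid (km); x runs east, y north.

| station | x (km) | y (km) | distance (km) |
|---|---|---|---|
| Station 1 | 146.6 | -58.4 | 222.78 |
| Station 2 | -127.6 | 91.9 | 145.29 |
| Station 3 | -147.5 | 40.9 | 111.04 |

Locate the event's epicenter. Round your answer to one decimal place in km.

Circle about each station: (x − 146.6)² + (y + 58.4)² = 222.78²; (x + 127.6)² + (y − 91.9)² = 145.29²; (x + 147.5)² + (y − 40.9)² = 111.04².
Subtracting the Station 1 equation from the Station 2 and Station 3 equations removes the quadratic terms:
-548.4 x + 300.6 y = 28346.99
-588.2 x + 198.6 y = 35827.99
Solving the 2×2 system: x ≈ -75.7, y ≈ -43.8 km.
Check against Station 1 (with the unrounded x, y): √((x − 146.6)²+(y + 58.4)²) = 222.78 ≈ 222.78 km. ✓

x ≈ -75.7 km, y ≈ -43.8 km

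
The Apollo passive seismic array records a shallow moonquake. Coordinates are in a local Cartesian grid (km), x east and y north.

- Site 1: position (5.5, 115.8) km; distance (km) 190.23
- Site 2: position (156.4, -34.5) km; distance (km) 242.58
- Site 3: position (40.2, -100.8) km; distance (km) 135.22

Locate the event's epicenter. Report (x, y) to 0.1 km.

Circle about each station: (x − 5.5)² + (y − 115.8)² = 190.23²; (x − 156.4)² + (y + 34.5)² = 242.58²; (x − 40.2)² + (y + 100.8)² = 135.22².
Subtracting pairs of circle equations eliminates x²+y² and gives linear equations (the radical axes):
301.8 x − 300.6 y = -10446.28
69.4 x − 433.2 y = 16239.79
Solving the 2×2 system: x ≈ -85.6, y ≈ -51.2 km.
Check against Site 1 (with the unrounded x, y): √((x − 5.5)²+(y − 115.8)²) = 190.24 ≈ 190.23 km. ✓

(-85.6, -51.2)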